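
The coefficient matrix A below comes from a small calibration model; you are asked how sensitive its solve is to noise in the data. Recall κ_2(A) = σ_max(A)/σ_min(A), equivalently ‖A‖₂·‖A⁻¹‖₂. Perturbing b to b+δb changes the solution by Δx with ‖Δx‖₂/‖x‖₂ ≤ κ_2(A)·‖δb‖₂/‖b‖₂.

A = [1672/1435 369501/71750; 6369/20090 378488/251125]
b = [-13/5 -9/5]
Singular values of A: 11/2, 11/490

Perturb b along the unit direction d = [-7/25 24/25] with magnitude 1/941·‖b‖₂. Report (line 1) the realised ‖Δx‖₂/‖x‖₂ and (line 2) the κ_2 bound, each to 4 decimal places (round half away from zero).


0.0034
0.2604

from the listed singular values, σ₁ = 11/2, σ_n = 11/490
condition number: (11/2) ÷ (11/490) = 245.0000
bound on ‖Δx‖/‖x‖: κ·ε = 245.0000·1/941 = 0.2604
solve Ax = b  →  x = [43.3392 -10.3104]
‖b‖ = 3.1623, ‖x‖ = 44.5488
Δx = A⁻¹·δb where δb = 1/941·3.1623·d; ‖Δx‖ = 0.1497
dividing the unrounded norms, ‖Δx‖/‖x‖ = 0.0034
tightness: 0.0034 against a bound of 0.2604 (unrounded ratio ≈ 0.0129)


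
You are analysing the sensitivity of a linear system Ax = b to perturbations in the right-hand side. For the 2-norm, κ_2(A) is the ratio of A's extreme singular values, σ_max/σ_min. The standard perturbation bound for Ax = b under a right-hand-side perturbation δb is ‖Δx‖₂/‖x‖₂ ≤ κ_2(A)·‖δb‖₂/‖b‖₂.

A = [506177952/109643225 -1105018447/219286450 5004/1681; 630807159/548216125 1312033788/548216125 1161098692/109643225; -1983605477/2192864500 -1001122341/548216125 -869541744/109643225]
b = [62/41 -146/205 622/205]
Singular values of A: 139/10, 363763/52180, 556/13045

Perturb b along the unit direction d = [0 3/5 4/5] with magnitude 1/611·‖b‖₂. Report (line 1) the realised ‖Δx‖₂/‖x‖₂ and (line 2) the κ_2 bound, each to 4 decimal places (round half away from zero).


from the listed singular values, σ₁ = 139/10, σ_n = 556/13045
condition number: (139/10) ÷ (556/13045) = 326.1250
worst-case relative error ≤ 326.1250 × 1/611 = 0.5338
solve Ax = b  →  x = [-36.4771 -27.7164 10.1601]
‖b‖₂ = 3.4641 and ‖x‖₂ = 46.9256
δb = ε·‖b‖·d = [0.0000 0.0034 0.0045]; solving A·Δx = δb gives ‖Δx‖ = 0.1330
relative error = 0.0028
so the bound overstates the realised error by a factor of ≈ 188.2928 (computed from the unrounded values)

0.0028
0.5338


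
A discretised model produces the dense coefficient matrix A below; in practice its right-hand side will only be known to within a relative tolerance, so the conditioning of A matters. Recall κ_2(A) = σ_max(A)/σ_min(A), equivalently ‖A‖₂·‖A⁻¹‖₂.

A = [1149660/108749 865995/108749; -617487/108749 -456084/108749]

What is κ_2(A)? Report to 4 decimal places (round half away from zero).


form AᵀA = [5892762321/40921609 4419466272/40921609; 4419466272/40921609 3314740329/40921609] with trace 9207502650/40921609 and determinant 31640625/40921609
char-poly roots: 225 and 140625/40921609
so κ_2 = √(225 / (140625/40921609)) = 255.8800

255.8800


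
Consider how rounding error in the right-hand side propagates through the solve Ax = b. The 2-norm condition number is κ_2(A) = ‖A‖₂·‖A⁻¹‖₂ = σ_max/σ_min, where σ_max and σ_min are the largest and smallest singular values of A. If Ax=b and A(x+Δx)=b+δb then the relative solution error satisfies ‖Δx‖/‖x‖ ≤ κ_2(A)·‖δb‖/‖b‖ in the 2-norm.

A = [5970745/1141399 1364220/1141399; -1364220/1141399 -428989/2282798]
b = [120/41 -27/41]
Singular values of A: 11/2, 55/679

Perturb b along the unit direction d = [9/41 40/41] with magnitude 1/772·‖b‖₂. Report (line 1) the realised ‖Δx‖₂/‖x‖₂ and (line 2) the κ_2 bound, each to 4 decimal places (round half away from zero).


0.0880
0.0880

largest singular value 11/2, smallest 55/679
κ_2(A) = (11/2) / (55/679) = 67.9000
perturbation bound = 67.9000·1/772 = 0.0880
solve Ax = b  →  x = [0.5322 0.1197]
‖b‖₂ = 3.0000 and ‖x‖₂ = 0.5455
with δb = [0.0009 0.0038], A·Δx = δb → ‖Δx‖ = 0.0480
realised ‖Δx‖/‖x‖ = 0.0880
realised/bound = 1 exactly: the bound is attained for this b and d


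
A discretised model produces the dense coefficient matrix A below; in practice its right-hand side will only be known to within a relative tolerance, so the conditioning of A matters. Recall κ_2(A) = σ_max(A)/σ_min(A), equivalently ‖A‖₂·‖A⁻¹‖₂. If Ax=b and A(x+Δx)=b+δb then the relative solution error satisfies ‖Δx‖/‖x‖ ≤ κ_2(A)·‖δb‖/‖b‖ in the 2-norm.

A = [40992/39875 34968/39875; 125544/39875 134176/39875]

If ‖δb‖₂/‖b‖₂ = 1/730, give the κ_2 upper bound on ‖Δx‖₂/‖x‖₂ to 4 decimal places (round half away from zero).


0.0452

form AᵀA = [27906624/2544025 5849088/508805; 5849088/508805 30761536/2544025] with trace 13952/605 and determinant 36864/75625
solving λ² − 13952/605·λ + 36864/75625 = 0 gives λ = 576/25, 64/3025
σ_max=√(576/25)=(24/5), σ_min=√(64/3025)=(8/55) → κ = 33.0000
κ_2(A)·‖δb‖/‖b‖ = 0.0452


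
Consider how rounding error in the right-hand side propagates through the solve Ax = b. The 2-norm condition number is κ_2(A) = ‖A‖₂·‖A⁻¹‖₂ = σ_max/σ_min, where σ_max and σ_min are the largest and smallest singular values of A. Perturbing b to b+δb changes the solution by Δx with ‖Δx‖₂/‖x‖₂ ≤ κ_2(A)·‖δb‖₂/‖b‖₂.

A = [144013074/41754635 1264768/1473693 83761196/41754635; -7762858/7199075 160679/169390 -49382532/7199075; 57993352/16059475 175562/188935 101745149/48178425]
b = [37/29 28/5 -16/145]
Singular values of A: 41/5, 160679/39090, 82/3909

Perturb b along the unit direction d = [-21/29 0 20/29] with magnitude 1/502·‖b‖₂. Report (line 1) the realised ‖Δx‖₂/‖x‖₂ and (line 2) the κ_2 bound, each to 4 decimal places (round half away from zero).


0.0114
0.7787

σ_max = 41/5, σ_min = 82/3909
κ_2(A) = (41/5) / (82/3909) = 390.9000
perturbation bound = 390.9000·1/502 = 0.7787
solve Ax = b  →  x = [16.7409 -43.6295 -9.4813]
‖b‖ = 5.7446, ‖x‖ = 47.6832
re-solving with b+δb shifts x by Δx of norm 0.5455
realised ‖Δx‖/‖x‖ = 0.0114
tightness: 0.0114 against a bound of 0.7787 (unrounded ratio ≈ 0.0147)


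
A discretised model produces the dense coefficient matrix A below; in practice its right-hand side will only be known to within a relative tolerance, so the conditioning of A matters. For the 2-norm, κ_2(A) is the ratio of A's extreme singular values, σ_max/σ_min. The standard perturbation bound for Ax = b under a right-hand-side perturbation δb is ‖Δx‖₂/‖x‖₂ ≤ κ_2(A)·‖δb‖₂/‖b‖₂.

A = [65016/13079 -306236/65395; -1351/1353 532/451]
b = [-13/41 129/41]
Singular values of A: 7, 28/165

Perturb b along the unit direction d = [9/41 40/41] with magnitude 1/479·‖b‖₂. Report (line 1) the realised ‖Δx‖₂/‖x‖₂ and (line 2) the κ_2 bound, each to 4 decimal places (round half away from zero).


0.0022
0.0861

from the listed singular values, σ₁ = 7, σ_n = 28/165
κ_2(A) = 7 / (28/165) = 41.2500
worst-case relative error ≤ 41.2500 × 1/479 = 0.0861
solve Ax = b  →  x = [12.0887 12.9002]
2-norm of b is 3.1623; of x, 17.6791
with δb = [0.0014 0.0064], A·Δx = δb → ‖Δx‖ = 0.0389
realised ‖Δx‖/‖x‖ = 0.0022
tightness: 0.0022 against a bound of 0.0861 (unrounded ratio ≈ 0.0256)


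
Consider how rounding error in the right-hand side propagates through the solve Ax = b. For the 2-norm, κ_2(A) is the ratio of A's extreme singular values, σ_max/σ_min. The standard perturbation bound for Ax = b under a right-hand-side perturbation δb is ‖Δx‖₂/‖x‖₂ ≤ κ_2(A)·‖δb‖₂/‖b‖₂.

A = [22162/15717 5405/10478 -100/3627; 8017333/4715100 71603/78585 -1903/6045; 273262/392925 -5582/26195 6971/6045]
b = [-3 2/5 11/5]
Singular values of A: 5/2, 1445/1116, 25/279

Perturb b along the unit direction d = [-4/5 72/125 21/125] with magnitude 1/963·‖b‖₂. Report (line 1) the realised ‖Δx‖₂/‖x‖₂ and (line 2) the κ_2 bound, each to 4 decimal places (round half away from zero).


from the listed singular values, σ₁ = 5/2, σ_n = 25/279
κ = σ_max/σ_min = (5/2)/(25/279) = 27.9000
perturbation bound = 27.9000·1/963 = 0.0290
solve Ax = b  →  x = [-12.0271 27.8251 14.3027]
‖b‖ = 3.7417, ‖x‖ = 33.5180
with δb = [-0.0031 0.0022 0.0007], A·Δx = δb → ‖Δx‖ = 0.0434
dividing the unrounded norms, ‖Δx‖/‖x‖ = 0.0013
realised/bound (from unrounded values) ≈ 0.0447

0.0013
0.0290


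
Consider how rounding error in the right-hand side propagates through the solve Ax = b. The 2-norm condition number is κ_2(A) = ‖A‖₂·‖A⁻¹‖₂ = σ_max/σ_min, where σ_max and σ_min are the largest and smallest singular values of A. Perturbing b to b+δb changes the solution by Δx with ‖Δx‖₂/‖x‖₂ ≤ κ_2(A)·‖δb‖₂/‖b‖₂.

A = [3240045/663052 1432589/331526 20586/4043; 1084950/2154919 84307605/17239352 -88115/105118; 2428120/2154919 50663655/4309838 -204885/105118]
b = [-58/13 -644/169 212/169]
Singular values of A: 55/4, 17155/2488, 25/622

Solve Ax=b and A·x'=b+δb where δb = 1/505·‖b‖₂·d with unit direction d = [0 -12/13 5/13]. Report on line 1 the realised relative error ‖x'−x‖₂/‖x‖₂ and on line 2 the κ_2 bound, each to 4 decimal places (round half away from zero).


0.0030
0.6774

from the listed singular values, σ₁ = 55/4, σ_n = 25/622
κ_2(A) = (55/4) / (25/622) = 342.1000
perturbation bound = 342.1000·1/505 = 0.6774
solve Ax = b  →  x = [-78.0457 17.4112 59.2479]
2-norm of b is 6.0000; of x, 99.5218
with δb = [0.0000 -0.0110 0.0046], A·Δx = δb → ‖Δx‖ = 0.2956
relative error = 0.0030
realised/bound (from unrounded values) ≈ 0.0044


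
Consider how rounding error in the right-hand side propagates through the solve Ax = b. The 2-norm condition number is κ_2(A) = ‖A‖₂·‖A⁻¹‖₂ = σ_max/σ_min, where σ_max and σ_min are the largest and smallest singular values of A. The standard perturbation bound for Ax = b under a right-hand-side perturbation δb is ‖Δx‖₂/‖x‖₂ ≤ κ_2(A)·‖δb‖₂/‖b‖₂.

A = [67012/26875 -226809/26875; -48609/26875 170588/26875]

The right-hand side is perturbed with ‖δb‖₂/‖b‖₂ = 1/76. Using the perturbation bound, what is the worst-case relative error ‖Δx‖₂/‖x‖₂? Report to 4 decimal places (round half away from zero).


AᵀA = [274137721/28890625 -939641472/28890625; -939641472/28890625 3221703529/28890625]; tr = 5593346/46225, det = 14641/46225
char-poly roots: 121 and 121/46225
so κ_2 = √(121 / (121/46225)) = 215.0000
bound on ‖Δx‖/‖x‖: κ·ε = 215.0000·1/76 = 2.8289

2.8289


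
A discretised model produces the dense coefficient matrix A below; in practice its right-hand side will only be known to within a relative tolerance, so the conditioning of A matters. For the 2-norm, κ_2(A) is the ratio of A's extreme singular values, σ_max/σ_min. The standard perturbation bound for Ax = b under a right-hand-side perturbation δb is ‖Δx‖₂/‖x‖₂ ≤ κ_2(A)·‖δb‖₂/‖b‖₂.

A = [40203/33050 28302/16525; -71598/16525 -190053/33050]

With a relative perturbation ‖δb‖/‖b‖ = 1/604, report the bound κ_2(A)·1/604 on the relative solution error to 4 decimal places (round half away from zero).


0.2189

form AᵀA = [35394201/1747684 11796192/436921; 11796192/436921 62918649/1747684] with trace 49156425/873842 and determinant 1265625/6990736
λ_max, λ_min = (49156425/873842 ± √603950285160000/190899960241)/2 = 225/4, 5625/1747684
so κ_2 = √((225/4) / (5625/1747684)) = 132.2000
worst-case relative error ≤ 132.2000 × 1/604 = 0.2189


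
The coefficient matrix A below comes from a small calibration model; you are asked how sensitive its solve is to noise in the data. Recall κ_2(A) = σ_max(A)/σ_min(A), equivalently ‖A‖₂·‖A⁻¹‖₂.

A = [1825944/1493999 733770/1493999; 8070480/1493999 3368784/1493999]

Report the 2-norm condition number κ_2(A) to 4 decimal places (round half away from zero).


350.3750

form AᵀA = [3133058112/102138517 1305428400/102138517; 1305428400/102138517 543958452/102138517] with trace 282847428/7856809 and determinant 82944/7856809
solving λ² − 282847428/7856809·λ + 82944/7856809 = 0 gives λ = 36, 2304/7856809
κ = σ_max/σ_min = 6/(48/2803) = 350.3750


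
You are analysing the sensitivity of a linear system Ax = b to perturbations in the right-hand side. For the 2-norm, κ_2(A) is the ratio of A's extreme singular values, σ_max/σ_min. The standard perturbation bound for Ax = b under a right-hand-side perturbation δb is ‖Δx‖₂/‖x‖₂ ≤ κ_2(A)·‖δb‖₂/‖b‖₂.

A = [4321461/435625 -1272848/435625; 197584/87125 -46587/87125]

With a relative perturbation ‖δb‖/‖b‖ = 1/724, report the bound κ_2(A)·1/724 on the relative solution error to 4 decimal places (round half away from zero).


0.1174

AᵀA = [11690072041/112890625 -3409092288/112890625; -3409092288/112890625 996074209/112890625]; tr = 20297834/180625, det = 7890481/4515625
char-poly roots: 2809/25 and 2809/180625
σ_max=√(2809/25)=(53/5), σ_min=√(2809/180625)=(53/425) → κ = 85.0000
κ_2(A)·‖δb‖/‖b‖ = 0.1174


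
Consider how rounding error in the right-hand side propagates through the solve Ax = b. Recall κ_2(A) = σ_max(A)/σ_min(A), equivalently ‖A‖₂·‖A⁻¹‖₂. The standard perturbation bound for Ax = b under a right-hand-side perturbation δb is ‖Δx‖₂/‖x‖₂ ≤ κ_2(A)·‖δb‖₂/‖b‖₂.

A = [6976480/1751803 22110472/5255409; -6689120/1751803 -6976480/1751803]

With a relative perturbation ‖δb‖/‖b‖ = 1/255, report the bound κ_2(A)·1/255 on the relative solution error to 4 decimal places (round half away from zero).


AᵀA = [111076812800/3649005649 349884424960/10947016947; 349884424960/10947016947 1102157468224/32841050841]; tr = 2499225664/39050001, det = 1638400/39050001
eigenvalues of AᵀA: λ = (tr ± √(tr²−4·det))/2 = 64, 25600/39050001
κ_2(A) = √(λ_max/λ_min) = √(64 / (25600/39050001)) = 312.4500
perturbation bound = 312.4500·1/255 = 1.2253

1.2253


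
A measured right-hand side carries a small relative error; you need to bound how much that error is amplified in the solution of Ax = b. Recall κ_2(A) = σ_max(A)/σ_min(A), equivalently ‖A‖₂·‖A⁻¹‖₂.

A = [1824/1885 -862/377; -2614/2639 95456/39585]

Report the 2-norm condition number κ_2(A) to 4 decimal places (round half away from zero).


189.0000

AᵀA = [396964/207025 -114304/24843; -114304/24843 20575396/1863225]; tr = 142888/11025, det = 144/30625
λ_max, λ_min = (142888/11025 ± √816587776/4862025)/2 = 324/25, 4/11025
κ = σ_max/σ_min = (18/5)/(2/105) = 189.0000


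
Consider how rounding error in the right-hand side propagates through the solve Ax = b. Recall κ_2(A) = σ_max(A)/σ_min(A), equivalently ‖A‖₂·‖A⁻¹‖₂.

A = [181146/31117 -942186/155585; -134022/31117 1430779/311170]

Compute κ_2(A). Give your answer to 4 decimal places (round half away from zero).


160.9500

form AᵀA = [50775769800/968267689 -53310231345/968267689; -53310231345/968267689 223919455249/3873070756] with trace 507755689/4605316 and determinant 540225/1151329
λ_max, λ_min = (507755689/4605316 ± √257776033202487121/21208935459856)/2 = 441/4, 4900/1151329
σ_max=√(441/4)=(21/2), σ_min=√(4900/1151329)=(70/1073) → κ = 160.9500


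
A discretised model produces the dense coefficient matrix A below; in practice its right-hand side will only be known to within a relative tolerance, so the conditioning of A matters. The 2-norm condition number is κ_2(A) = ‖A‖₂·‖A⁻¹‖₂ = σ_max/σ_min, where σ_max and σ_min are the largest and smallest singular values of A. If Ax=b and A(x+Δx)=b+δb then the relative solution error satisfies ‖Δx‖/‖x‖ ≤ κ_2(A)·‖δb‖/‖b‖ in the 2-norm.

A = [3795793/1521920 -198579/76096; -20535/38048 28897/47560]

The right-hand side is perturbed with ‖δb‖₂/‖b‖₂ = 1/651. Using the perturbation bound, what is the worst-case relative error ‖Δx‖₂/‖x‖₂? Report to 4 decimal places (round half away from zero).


0.1966

M = AᵀA = [8972482129/1377894400 -470994867/68894720; -470994867/68894720 618252721/86118400]. tr(M)=4486213/327680, det(M)=1874161/163840000
solving λ² − 4486213/327680·λ + 1874161/163840000 = 0 gives λ = 1369/100, 1369/1638400
κ_2(A) = √(λ_max/λ_min) = √((1369/100) / (1369/1638400)) = 128.0000
κ_2(A)·‖δb‖/‖b‖ = 0.1966


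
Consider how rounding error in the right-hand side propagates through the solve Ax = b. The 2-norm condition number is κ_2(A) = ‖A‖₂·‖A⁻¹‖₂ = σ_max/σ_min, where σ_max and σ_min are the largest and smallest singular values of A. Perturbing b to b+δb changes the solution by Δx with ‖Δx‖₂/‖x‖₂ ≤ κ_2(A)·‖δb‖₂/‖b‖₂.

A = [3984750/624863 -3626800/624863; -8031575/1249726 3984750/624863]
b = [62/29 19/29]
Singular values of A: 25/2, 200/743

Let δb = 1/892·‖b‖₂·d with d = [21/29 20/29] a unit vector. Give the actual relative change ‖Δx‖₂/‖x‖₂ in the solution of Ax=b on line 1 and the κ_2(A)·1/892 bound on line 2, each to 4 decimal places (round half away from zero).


0.0013
0.0521

from the listed singular values, σ₁ = 25/2, σ_n = 200/743
κ = σ_max/σ_min = (25/2)/(200/743) = 46.4375
worst-case relative error ≤ 46.4375 × 1/892 = 0.0521
solve Ax = b  →  x = [5.1821 5.3252]
2-norm of b is 2.2361; of x, 7.4304
δb = ε·‖b‖·d = [0.0018 0.0017]; solving A·Δx = δb gives ‖Δx‖ = 0.0093
dividing the unrounded norms, ‖Δx‖/‖x‖ = 0.0013
tightness: 0.0013 against a bound of 0.0521 (unrounded ratio ≈ 0.0241)


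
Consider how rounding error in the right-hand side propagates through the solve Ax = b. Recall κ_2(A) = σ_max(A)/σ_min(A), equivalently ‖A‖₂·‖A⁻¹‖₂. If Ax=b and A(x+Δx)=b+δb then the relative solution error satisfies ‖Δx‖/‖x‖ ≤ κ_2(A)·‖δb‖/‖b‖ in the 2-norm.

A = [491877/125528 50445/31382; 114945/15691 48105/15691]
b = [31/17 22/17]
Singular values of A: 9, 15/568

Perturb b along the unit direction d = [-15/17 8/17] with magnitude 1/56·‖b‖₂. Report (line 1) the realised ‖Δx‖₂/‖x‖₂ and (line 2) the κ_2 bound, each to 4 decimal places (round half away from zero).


from the listed singular values, σ₁ = 9, σ_n = 15/568
κ = σ_max/σ_min = 9/(15/568) = 340.8000
perturbation bound = 340.8000·1/56 = 6.0857
solve Ax = b  →  x = [14.7692 -34.8684]
‖b‖₂ = 2.2361 and ‖x‖₂ = 37.8673
with δb = [-0.0352 0.0188], A·Δx = δb → ‖Δx‖ = 1.5120
realised ‖Δx‖/‖x‖ = 0.0399
realised/bound (from unrounded values) ≈ 0.0066

0.0399
6.0857


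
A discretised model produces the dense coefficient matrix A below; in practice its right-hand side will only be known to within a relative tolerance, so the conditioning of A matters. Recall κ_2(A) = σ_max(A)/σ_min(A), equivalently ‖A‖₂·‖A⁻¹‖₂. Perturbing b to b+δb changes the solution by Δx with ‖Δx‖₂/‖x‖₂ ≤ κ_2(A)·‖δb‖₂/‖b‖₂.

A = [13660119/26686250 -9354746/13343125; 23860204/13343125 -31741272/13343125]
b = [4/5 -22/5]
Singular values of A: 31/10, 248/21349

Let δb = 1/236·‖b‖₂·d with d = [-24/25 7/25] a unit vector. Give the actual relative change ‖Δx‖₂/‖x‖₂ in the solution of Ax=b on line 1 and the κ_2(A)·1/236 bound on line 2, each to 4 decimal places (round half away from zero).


0.0095
1.1308

σ_max = 31/10, σ_min = 248/21349
condition number: (31/10) ÷ (248/21349) = 266.8625
bound on ‖Δx‖/‖x‖: κ·ε = 266.8625·1/236 = 1.1308
solve Ax = b  →  x = [-138.5097 -102.2694]
‖b‖ = 4.4721, ‖x‖ = 172.1742
with δb = [-0.0182 0.0053], A·Δx = δb → ‖Δx‖ = 1.6313
realised ‖Δx‖/‖x‖ = 0.0095
so the bound overstates the realised error by a factor of ≈ 119.3479 (computed from the unrounded values)


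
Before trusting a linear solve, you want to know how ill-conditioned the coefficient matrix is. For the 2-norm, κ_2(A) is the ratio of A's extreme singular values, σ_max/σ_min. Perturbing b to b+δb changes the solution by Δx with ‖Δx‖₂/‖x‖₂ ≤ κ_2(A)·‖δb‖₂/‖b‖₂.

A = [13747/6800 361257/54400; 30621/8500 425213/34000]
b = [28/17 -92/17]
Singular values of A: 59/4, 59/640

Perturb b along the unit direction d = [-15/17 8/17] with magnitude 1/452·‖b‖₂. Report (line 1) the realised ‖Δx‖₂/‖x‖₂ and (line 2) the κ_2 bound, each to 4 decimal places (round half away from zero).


σ_max = 59/4, σ_min = 59/640
κ_2(A) = (59/4) / (59/640) = 160.0000
perturbation bound = 160.0000·1/452 = 0.3540
solve Ax = b  →  x = [41.5783 -12.4095]
‖b‖ = 5.6569, ‖x‖ = 43.3907
Δx = A⁻¹·δb where δb = 1/452·5.6569·d; ‖Δx‖ = 0.1358
realised ‖Δx‖/‖x‖ = 0.0031
tightness: 0.0031 against a bound of 0.3540 (unrounded ratio ≈ 0.0088)

0.0031
0.3540


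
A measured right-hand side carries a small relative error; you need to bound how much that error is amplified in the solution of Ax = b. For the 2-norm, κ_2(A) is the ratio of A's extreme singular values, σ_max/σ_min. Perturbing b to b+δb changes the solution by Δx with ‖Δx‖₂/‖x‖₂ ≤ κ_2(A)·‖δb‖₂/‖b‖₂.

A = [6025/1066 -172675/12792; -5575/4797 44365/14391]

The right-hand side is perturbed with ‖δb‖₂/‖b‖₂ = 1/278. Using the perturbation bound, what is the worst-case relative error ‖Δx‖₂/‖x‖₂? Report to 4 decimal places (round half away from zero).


0.4662

form AᵀA = [1823125/54756 -52484875/657072; -52484875/657072 1511670025/7884864] with trace 10498225/46656 and determinant 15625/5184
solving λ² − 10498225/46656·λ + 15625/5184 = 0 gives λ = 225, 625/46656
κ_2(A) = √(λ_max/λ_min) = √(225 / (625/46656)) = 129.6000
bound on ‖Δx‖/‖x‖: κ·ε = 129.6000·1/278 = 0.4662


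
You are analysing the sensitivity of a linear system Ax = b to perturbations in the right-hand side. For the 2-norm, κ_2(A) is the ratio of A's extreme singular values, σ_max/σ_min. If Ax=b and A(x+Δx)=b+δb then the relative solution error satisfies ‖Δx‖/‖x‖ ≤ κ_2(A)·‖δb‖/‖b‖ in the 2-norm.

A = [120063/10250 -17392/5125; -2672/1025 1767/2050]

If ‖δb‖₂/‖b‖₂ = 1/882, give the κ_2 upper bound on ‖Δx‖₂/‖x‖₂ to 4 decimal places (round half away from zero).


0.1417

AᵀA = [9000049/62500 -656208/15625; -656208/15625 766201/62500]; tr = 7813/50, det = 25/16
eigenvalues of AᵀA: λ = (tr ± √(tr²−4·det))/2 = 625/4, 1/100
κ = σ_max/σ_min = (25/2)/(1/10) = 125.0000
worst-case relative error ≤ 125.0000 × 1/882 = 0.1417


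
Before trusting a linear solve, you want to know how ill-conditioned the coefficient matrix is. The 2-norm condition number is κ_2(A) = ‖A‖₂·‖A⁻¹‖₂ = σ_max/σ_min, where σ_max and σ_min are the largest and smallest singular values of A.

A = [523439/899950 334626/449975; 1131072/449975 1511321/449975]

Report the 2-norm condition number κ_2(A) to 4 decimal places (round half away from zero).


M = AᵀA = [3207188497/481802500 1069001199/120450625; 1069001199/120450625 1425381157/120450625]. tr(M)=14253941/770884, det(M)=3418801/481802500
solving λ² − 14253941/770884·λ + 3418801/481802500 = 0 gives λ = 1849/100, 1849/4818025
σ_max=√(1849/100)=(43/10), σ_min=√(1849/4818025)=(43/2195) → κ = 219.5000

219.5000


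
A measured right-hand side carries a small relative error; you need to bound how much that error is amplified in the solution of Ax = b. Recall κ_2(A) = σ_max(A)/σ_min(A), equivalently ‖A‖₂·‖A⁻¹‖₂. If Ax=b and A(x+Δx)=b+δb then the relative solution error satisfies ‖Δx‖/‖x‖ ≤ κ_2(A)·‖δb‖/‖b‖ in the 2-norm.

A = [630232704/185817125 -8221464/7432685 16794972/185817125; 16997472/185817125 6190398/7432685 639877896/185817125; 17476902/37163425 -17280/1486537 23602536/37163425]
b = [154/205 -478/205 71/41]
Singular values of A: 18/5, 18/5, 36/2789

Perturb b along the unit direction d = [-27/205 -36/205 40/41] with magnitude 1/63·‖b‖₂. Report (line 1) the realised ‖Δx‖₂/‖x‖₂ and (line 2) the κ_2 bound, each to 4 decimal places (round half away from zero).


from the listed singular values, σ₁ = 18/5, σ_n = 36/2789
κ = σ_max/σ_min = (18/5)/(36/2789) = 278.9000
bound on ‖Δx‖/‖x‖: κ·ε = 278.9000·1/63 = 4.4270
solve Ax = b  →  x = [-47.4316 -143.2393 35.2265]
‖b‖ = 3.0000, ‖x‖ = 154.9457
δb = ε·‖b‖·d = [-0.0063 -0.0084 0.0465]; solving A·Δx = δb gives ‖Δx‖ = 3.6892
realised ‖Δx‖/‖x‖ = 0.0238
tightness: 0.0238 against a bound of 4.4270 (unrounded ratio ≈ 0.0054)

0.0238
4.4270


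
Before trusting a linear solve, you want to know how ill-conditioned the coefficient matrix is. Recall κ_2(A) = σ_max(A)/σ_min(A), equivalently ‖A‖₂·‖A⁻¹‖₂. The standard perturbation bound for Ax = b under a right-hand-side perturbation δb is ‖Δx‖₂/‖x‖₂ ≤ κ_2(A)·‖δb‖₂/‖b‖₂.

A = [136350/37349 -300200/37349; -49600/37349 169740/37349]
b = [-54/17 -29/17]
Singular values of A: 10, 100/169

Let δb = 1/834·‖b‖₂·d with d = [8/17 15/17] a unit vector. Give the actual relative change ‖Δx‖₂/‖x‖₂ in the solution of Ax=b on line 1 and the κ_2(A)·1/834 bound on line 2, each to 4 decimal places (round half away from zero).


0.0014
0.0203

σ_max = 10, σ_min = 100/169
condition number: 10 ÷ (100/169) = 16.9000
worst-case relative error ≤ 16.9000 × 1/834 = 0.0203
solve Ax = b  →  x = [-4.7569 -1.7654]
‖b‖ = 3.6056, ‖x‖ = 5.0739
with δb = [0.0020 0.0038], A·Δx = δb → ‖Δx‖ = 0.0073
dividing the unrounded norms, ‖Δx‖/‖x‖ = 0.0014
so the bound overstates the realised error by a factor of ≈ 14.0726 (computed from the unrounded values)


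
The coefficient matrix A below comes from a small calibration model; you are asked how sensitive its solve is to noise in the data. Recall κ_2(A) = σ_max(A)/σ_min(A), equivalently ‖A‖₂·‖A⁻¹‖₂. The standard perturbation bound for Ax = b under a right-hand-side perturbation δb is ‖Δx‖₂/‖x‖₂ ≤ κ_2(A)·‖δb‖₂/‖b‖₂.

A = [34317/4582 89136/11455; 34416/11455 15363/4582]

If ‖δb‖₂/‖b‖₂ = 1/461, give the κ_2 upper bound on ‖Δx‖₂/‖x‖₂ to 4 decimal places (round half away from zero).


0.1714

M = AᵀA = [34179256449/524868100 358761312/5248681; 358761312/5248681 37681450209/524868100]. tr(M)=42723369/312050, det(M)=187388721/62410000
eigenvalues of AᵀA: λ = (tr ± √(tr²−4·det))/2 = 13689/100, 13689/624100
κ = σ_max/σ_min = (117/10)/(117/790) = 79.0000
perturbation bound = 79.0000·1/461 = 0.1714


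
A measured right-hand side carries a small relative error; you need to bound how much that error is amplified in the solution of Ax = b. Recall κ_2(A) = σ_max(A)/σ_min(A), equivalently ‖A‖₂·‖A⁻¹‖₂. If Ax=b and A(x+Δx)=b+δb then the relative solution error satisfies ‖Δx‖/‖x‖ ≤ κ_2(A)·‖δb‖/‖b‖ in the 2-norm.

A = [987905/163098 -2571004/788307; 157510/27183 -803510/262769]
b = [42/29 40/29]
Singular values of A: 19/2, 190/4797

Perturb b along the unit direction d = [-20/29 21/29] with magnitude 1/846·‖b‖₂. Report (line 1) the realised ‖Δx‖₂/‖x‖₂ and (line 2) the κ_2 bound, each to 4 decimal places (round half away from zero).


0.2835
0.2835

from the listed singular values, σ₁ = 19/2, σ_n = 190/4797
κ_2(A) = (19/2) / (190/4797) = 239.8500
bound on ‖Δx‖/‖x‖: κ·ε = 239.8500·1/846 = 0.2835
solve Ax = b  →  x = [0.1858 -0.0991]
2-norm of b is 2.0000; of x, 0.2105
Δx = A⁻¹·δb where δb = 1/846·2.0000·d; ‖Δx‖ = 0.0597
relative error = 0.2835
tightness: 0.2835 against a bound of 0.2835; the bound is attained (ratio 1)


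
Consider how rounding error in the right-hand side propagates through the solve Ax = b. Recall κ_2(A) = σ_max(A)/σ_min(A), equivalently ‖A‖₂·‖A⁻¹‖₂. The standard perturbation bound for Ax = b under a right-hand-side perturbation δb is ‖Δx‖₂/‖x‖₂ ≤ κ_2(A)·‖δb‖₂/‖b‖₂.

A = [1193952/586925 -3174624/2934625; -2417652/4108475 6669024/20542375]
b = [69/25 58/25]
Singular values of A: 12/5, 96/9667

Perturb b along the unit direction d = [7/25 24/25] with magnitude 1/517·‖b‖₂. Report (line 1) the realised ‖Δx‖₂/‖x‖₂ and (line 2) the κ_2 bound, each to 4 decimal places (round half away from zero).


0.0023
0.4675

largest singular value 12/5, smallest 96/9667
κ = σ_max/σ_min = (12/5)/(96/9667) = 241.6750
bound on ‖Δx‖/‖x‖: κ·ε = 241.6750·1/517 = 0.4675
solve Ax = b  →  x = [142.8971 266.1612]
‖b‖₂ = 3.6056 and ‖x‖₂ = 302.0949
Δx = A⁻¹·δb where δb = 1/517·3.6056·d; ‖Δx‖ = 0.7023
realised ‖Δx‖/‖x‖ = 0.0023
realised/bound (from unrounded values) ≈ 0.0050


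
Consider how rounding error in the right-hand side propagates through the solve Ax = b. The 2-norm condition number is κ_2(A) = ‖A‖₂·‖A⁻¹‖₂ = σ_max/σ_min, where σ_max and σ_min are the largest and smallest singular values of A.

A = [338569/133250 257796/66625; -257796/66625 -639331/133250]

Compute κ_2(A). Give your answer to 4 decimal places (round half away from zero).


21.3200

M = AᵀA = [15218563129/710222500 5041974168/177555625; 5041974168/177555625 26983169521/710222500]. tr(M)=844034653/14204450, det(M)=35153041/4545424
solving λ² − 844034653/14204450·λ + 35153041/4545424 = 0 gives λ = 5929/100, 148225/1136356
so κ_2 = √((5929/100) / (148225/1136356)) = 21.3200


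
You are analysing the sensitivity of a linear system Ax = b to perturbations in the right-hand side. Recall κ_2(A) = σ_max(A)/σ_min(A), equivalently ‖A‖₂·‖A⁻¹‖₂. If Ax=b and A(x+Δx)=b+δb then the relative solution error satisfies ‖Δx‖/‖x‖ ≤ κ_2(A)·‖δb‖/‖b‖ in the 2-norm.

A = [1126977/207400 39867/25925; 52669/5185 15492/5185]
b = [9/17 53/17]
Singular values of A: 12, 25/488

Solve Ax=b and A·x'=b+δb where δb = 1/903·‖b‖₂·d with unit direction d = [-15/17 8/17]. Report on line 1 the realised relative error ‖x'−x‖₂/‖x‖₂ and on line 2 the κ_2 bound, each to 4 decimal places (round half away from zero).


σ_max = 12, σ_min = 25/488
κ = σ_max/σ_min = 12/(25/488) = 234.2400
bound on ‖Δx‖/‖x‖: κ·ε = 234.2400·1/903 = 0.2594
solve Ax = b  →  x = [-5.2256 18.8092]
‖b‖ = 3.1623, ‖x‖ = 19.5216
with δb = [-0.0031 0.0016], A·Δx = δb → ‖Δx‖ = 0.0684
relative error = 0.0035
tightness: 0.0035 against a bound of 0.2594 (unrounded ratio ≈ 0.0135)

0.0035
0.2594


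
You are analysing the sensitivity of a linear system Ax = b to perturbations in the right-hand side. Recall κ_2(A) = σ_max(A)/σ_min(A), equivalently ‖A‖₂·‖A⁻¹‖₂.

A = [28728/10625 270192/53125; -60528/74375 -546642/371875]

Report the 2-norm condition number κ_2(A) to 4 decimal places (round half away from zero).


218.7500

AᵀA = [70565184/8850625 661486176/44253125; 661486176/44253125 6201599364/221265625]; tr = 27563076/765625, det = 20736/765625
solving λ² − 27563076/765625·λ + 20736/765625 = 0 gives λ = 36, 576/765625
σ_max=√36=6, σ_min=√(576/765625)=(24/875) → κ = 218.7500


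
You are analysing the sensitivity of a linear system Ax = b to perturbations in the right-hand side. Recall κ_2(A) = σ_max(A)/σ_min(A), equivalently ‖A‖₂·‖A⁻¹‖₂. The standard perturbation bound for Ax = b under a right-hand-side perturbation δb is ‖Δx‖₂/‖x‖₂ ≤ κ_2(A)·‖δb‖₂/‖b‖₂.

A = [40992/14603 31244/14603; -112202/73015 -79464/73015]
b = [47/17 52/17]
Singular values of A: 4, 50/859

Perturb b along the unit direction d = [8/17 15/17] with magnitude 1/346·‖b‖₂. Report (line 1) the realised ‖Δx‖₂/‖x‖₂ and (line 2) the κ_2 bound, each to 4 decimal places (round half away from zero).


0.0030
0.1986

from the listed singular values, σ₁ = 4, σ_n = 50/859
condition number: 4 ÷ (50/859) = 68.7200
perturbation bound = 68.7200·1/346 = 0.1986
solve Ax = b  →  x = [-41.0320 55.1260]
2-norm of b is 4.1231; of x, 68.7205
re-solving with b+δb shifts x by Δx of norm 0.2047
relative error = 0.0030
tightness: 0.0030 against a bound of 0.1986 (unrounded ratio ≈ 0.0150)


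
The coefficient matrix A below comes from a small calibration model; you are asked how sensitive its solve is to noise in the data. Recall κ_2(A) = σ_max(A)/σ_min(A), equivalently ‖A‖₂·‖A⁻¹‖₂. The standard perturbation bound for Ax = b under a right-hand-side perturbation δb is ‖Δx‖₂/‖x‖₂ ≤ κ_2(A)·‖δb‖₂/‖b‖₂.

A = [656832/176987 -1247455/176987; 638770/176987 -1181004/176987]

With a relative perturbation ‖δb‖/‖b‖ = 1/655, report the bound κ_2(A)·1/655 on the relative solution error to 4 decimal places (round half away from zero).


form AᵀA = [58715492/2190977 -110076120/2190977; -110076120/2190977 206400953/2190977] with trace 15595085/128881 and determinant 58564/128881
char-poly roots: 121 and 484/128881
so κ_2 = √(121 / (484/128881)) = 179.5000
κ_2(A)·‖δb‖/‖b‖ = 0.2740

0.2740


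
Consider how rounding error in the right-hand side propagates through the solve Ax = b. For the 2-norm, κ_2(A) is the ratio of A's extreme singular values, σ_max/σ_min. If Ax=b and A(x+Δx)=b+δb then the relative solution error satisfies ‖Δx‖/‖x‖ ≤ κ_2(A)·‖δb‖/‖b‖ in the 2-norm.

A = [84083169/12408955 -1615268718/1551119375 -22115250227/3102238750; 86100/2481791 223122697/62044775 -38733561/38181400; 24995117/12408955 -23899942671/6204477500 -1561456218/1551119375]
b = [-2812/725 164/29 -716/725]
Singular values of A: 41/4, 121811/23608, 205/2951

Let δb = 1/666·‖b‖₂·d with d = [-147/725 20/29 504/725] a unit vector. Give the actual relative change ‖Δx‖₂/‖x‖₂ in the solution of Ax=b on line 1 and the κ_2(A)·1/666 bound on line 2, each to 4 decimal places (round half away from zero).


from the listed singular values, σ₁ = 41/4, σ_n = 205/2951
κ = σ_max/σ_min = (41/4)/(205/2951) = 147.5500
bound on ‖Δx‖/‖x‖: κ·ε = 147.5500·1/666 = 0.2215
solve Ax = b  →  x = [41.4271 11.9423 38.1765]
2-norm of b is 6.9282; of x, 57.5870
Δx = A⁻¹·δb where δb = 1/666·6.9282·d; ‖Δx‖ = 0.1497
realised ‖Δx‖/‖x‖ = 0.0026
realised/bound (from unrounded values) ≈ 0.0117

0.0026
0.2215


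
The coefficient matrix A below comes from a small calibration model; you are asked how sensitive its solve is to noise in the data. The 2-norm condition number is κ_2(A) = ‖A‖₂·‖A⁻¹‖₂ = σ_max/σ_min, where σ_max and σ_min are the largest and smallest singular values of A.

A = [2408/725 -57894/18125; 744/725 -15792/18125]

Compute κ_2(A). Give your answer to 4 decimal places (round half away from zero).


form AᵀA = [50816/4205 -1209264/105125; -1209264/105125 5761764/525625] with trace 14404/625 and determinant 2304/15625
solving λ² − 14404/625·λ + 2304/15625 = 0 gives λ = 576/25, 4/625
σ_max=√(576/25)=(24/5), σ_min=√(4/625)=(2/25) → κ = 60.0000

60.0000


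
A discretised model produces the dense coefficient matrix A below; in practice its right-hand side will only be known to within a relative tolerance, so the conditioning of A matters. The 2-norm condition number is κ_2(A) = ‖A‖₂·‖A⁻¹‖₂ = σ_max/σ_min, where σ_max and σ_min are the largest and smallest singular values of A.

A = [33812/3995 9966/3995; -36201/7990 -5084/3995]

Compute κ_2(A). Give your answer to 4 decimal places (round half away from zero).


AᵀA = [20358193/220900 1484406/55225; 1484406/55225 433108/55225]; tr = 883625/8836, det = 625/2209
eigenvalues of AᵀA: λ = (tr ± √(tr²−4·det))/2 = 100, 25/8836
κ = σ_max/σ_min = 10/(5/94) = 188.0000

188.0000


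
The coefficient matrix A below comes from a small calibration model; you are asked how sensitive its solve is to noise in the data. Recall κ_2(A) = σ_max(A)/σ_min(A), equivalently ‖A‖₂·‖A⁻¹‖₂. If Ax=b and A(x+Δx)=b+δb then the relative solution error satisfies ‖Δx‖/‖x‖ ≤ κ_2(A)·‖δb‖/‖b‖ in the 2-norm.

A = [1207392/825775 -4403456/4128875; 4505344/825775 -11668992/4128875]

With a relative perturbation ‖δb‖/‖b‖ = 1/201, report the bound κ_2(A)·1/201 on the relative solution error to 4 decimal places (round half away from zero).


M = AᵀA = [120448000/3775249 -320495616/18876245; -320495616/18876245 861208576/94381225]. tr(M)=3872408576/94381225, det(M)=268435456/94381225
solving λ² − 3872408576/94381225·λ + 268435456/94381225 = 0 gives λ = 1024/25, 262144/3775249
σ_max=√(1024/25)=(32/5), σ_min=√(262144/3775249)=(512/1943) → κ = 24.2875
κ_2(A)·‖δb‖/‖b‖ = 0.1208

0.1208


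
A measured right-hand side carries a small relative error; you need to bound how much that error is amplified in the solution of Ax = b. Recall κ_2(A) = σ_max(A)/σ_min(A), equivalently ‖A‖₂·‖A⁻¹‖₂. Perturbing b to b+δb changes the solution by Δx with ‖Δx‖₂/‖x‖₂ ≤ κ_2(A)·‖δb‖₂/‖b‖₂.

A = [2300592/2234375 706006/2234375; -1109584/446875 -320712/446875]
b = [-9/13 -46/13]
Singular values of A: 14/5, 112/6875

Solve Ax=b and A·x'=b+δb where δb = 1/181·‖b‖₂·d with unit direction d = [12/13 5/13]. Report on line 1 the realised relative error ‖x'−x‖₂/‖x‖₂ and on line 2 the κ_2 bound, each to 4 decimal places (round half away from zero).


σ_max = 14/5, σ_min = 112/6875
κ = σ_max/σ_min = (14/5)/(112/6875) = 171.8750
perturbation bound = 171.8750·1/181 = 0.9496
solve Ax = b  →  x = [35.4036 -117.5571]
‖b‖ = 3.6056, ‖x‖ = 122.7725
re-solving with b+δb shifts x by Δx of norm 1.2228
dividing the unrounded norms, ‖Δx‖/‖x‖ = 0.0100
so the bound overstates the realised error by a factor of ≈ 95.3427 (computed from the unrounded values)

0.0100
0.9496


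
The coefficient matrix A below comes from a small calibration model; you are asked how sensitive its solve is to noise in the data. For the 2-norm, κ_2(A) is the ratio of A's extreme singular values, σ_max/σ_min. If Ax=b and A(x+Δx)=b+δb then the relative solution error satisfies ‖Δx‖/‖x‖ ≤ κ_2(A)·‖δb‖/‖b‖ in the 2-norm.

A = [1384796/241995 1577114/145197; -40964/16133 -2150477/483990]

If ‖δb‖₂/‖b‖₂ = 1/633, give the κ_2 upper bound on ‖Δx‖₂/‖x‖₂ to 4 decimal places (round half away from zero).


0.1297

form AᵀA = [13581189664/346518225 3053722826/41582187; 3053722826/41582187 1718046265369/12474656100] with trace 7636571257/43164900 and determinant 1251602884/269780625
eigenvalues of AᵀA: λ = (tr ± √(tr²−4·det))/2 = 17689/100, 283024/10791225
κ_2(A) = √(λ_max/λ_min) = √((17689/100) / (283024/10791225)) = 82.1250
κ_2(A)·‖δb‖/‖b‖ = 0.1297


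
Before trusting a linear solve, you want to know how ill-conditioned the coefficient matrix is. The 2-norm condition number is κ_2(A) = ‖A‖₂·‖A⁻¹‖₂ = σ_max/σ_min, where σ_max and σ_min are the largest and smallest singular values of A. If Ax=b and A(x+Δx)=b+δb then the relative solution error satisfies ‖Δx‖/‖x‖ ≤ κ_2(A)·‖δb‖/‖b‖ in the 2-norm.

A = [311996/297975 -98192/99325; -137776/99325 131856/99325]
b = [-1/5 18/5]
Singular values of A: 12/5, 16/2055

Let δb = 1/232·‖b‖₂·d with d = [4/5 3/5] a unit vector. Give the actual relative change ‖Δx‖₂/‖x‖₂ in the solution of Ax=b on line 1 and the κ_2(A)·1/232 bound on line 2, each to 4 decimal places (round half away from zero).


from the listed singular values, σ₁ = 12/5, σ_n = 16/2055
κ_2(A) = (12/5) / (16/2055) = 308.2500
worst-case relative error ≤ 308.2500 × 1/232 = 1.3287
solve Ax = b  →  x = [176.2500 186.8750]
‖b‖ = 3.6056, ‖x‖ = 256.8780
Δx = A⁻¹·δb where δb = 1/232·3.6056·d; ‖Δx‖ = 1.9961
realised ‖Δx‖/‖x‖ = 0.0078
tightness: 0.0078 against a bound of 1.3287 (unrounded ratio ≈ 0.0058)

0.0078
1.3287
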